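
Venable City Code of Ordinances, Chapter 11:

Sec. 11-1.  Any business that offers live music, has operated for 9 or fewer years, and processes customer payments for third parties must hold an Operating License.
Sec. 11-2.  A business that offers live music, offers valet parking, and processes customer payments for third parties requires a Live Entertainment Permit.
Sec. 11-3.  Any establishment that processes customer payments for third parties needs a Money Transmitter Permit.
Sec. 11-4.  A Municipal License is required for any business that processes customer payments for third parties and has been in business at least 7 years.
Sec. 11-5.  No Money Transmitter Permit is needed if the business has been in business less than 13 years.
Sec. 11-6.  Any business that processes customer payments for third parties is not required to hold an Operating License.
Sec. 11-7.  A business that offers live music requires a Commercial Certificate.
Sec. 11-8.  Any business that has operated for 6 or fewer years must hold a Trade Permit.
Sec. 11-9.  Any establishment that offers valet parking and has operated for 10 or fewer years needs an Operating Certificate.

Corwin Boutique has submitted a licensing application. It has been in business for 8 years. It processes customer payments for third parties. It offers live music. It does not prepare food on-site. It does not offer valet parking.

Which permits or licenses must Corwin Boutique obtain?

Commercial Certificate, Municipal License

Sec. 11-1. offers live music; years in business 8 ≤ 9; processes customer payments for third parties → Operating License required.
Sec. 11-2. offers live music; does not offer valet parking; processes customer payments for third parties → Live Entertainment Permit not required.
Sec. 11-3. processes customer payments for third parties → Money Transmitter Permit required.
Sec. 11-4. processes customer payments for third parties; years in business 8 ≥ 7 → Municipal License required.
Sec. 11-5. years in business 8 < 13 → exempt from Money Transmitter Permit.
Sec. 11-6. processes customer payments for third parties → exempt from Operating License.
Sec. 11-7. offers live music → Commercial Certificate required.
Sec. 11-8. years in business 8 > 6 → Trade Permit not required.
Sec. 11-9. does not offer valet parking; years in business 8 ≤ 10 → Operating Certificate not required.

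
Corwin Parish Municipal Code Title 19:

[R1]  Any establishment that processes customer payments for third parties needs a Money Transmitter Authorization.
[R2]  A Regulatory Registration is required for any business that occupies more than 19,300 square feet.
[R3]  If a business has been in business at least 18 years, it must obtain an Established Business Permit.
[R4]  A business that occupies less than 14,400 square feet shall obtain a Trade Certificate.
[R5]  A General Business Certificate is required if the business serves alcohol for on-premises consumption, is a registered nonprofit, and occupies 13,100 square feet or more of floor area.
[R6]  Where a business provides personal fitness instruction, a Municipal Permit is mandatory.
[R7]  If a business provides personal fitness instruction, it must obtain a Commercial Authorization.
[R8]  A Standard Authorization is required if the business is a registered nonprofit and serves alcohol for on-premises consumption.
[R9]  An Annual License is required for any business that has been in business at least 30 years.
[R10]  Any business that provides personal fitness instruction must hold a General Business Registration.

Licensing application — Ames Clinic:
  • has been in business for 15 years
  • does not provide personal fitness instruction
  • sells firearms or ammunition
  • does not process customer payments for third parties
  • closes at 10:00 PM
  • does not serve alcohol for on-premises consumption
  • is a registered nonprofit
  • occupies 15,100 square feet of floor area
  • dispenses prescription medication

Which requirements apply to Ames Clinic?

None

[R1] does not process customer payments for third parties → Money Transmitter Authorization not required.
[R2] floor area 15,100 square feet ≤ 19,300 square feet → Regulatory Registration not required.
[R3] years in business 15 < 18 → Established Business Permit not required.
[R4] floor area 15,100 square feet ≥ 14,400 square feet → Trade Certificate not required.
[R5] does not serve alcohol for on-premises consumption; is a registered nonprofit; floor area 15,100 square feet ≥ 13,100 square feet → General Business Certificate not required.
[R6] does not provide personal fitness instruction → Municipal Permit not required.
[R7] does not provide personal fitness instruction → Commercial Authorization not required.
[R8] is a registered nonprofit; does not serve alcohol for on-premises consumption → Standard Authorization not required.
[R9] years in business 15 < 30 → Annual License not required.
[R10] does not provide personal fitness instruction → General Business Registration not required.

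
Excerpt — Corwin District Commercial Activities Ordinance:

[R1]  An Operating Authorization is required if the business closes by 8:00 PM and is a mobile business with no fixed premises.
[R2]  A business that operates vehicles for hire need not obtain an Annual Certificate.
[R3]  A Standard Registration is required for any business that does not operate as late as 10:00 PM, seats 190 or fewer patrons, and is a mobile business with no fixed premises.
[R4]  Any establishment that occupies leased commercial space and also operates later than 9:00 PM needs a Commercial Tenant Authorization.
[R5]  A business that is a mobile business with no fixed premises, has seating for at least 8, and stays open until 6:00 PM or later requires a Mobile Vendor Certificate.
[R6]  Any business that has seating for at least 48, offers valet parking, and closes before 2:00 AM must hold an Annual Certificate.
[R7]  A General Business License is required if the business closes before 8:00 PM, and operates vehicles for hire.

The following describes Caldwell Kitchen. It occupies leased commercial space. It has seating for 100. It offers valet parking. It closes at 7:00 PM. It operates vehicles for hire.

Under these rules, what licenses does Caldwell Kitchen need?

[R1] closes 7:00 PM, at/before 8:00 PM; occupies leased commercial space (not: is a mobile business with no fixed premises) → Operating Authorization not required.
[R2] operates vehicles for hire → exempt from Annual Certificate.
[R3] closes 7:00 PM, at/before 10:00 PM; seating 100 ≤ 190; occupies leased commercial space (not: is a mobile business with no fixed premises) → Standard Registration not required.
[R4] occupies leased commercial space; closes 7:00 PM, at/before 9:00 PM → Commercial Tenant Authorization not required.
[R5] occupies leased commercial space (not: is a mobile business with no fixed premises); seating 100 ≥ 8; closes 7:00 PM, after 6:00 PM → Mobile Vendor Certificate not required.
[R6] seating 100 ≥ 48; offers valet parking; closes 7:00 PM, at/before 2:00 AM → Annual Certificate required.
[R7] closes 7:00 PM, at/before 8:00 PM; operates vehicles for hire → General Business License required.

General Business License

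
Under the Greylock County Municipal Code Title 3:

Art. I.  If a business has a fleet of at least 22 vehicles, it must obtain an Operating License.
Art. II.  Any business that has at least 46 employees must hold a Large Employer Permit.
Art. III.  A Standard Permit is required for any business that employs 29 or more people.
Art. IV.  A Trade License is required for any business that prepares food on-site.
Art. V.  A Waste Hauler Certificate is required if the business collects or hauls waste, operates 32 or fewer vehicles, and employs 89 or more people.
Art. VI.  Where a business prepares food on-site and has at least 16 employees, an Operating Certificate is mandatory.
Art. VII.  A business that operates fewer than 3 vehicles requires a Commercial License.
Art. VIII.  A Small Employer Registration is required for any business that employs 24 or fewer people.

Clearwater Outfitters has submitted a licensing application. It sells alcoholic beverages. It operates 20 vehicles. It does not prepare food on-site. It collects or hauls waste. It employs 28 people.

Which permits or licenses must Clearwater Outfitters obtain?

Art. I. vehicles 20 < 22 → Operating License not required.
Art. II. employees 28 < 46 → Large Employer Permit not required.
Art. III. employees 28 < 29 → Standard Permit not required.
Art. IV. does not prepare food on-site → Trade License not required.
Art. V. collects or hauls waste; vehicles 20 ≤ 32; employees 28 < 89 → Waste Hauler Certificate not required.
Art. VI. does not prepare food on-site; employees 28 ≥ 16 → Operating Certificate not required.
Art. VII. vehicles 20 ≥ 3 → Commercial License not required.
Art. VIII. employees 28 > 24 → Small Employer Registration not required.

None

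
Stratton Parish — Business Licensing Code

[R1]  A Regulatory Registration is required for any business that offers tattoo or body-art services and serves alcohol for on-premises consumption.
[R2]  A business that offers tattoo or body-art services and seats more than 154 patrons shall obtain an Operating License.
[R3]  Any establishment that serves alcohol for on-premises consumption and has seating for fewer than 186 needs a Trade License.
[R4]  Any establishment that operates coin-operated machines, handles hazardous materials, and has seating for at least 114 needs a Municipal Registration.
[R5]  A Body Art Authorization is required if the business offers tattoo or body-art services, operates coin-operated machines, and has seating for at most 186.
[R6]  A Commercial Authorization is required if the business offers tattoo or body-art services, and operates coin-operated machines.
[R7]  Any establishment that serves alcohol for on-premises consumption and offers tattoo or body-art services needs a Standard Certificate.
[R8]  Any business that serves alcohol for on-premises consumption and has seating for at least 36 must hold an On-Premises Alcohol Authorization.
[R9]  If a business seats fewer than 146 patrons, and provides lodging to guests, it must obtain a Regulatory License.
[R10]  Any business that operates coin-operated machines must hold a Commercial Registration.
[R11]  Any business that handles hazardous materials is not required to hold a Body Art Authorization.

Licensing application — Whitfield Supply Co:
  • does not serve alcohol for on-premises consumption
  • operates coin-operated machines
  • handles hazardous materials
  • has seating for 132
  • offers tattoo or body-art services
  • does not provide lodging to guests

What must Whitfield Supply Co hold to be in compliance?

[R1] offers tattoo or body-art services; does not serve alcohol for on-premises consumption → Regulatory Registration not required.
[R2] offers tattoo or body-art services; seating 132 ≤ 154 → Operating License not required.
[R3] does not serve alcohol for on-premises consumption; seating 132 < 186 → Trade License not required.
[R4] operates coin-operated machines; handles hazardous materials; seating 132 ≥ 114 → Municipal Registration required.
[R5] offers tattoo or body-art services; operates coin-operated machines; seating 132 ≤ 186 → Body Art Authorization required.
[R6] offers tattoo or body-art services; operates coin-operated machines → Commercial Authorization required.
[R7] does not serve alcohol for on-premises consumption; offers tattoo or body-art services → Standard Certificate not required.
[R8] does not serve alcohol for on-premises consumption; seating 132 ≥ 36 → On-Premises Alcohol Authorization not required.
[R9] seating 132 < 146; does not provide lodging to guests → Regulatory License not required.
[R10] operates coin-operated machines → Commercial Registration required.
[R11] handles hazardous materials → exempt from Body Art Authorization.

Commercial Authorization, Commercial Registration, Municipal Registration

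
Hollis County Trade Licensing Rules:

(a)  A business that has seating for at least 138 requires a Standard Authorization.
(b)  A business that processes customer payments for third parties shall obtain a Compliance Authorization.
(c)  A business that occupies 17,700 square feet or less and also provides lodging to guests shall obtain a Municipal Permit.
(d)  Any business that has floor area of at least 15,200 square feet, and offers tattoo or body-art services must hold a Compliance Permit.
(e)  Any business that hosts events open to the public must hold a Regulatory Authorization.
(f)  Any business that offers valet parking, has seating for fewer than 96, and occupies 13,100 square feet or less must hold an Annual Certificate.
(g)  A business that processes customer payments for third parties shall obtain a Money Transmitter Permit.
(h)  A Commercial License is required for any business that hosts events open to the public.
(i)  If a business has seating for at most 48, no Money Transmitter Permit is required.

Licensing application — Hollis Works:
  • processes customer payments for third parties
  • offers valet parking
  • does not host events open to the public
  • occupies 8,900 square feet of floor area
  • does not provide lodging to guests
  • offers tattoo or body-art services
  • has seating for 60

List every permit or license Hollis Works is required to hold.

Annual Certificate, Compliance Authorization, Money Transmitter Permit

(a) seating 60 < 138 → Standard Authorization not required.
(b) processes customer payments for third parties → Compliance Authorization required.
(c) floor area 8,900 square feet ≤ 17,700 square feet; does not provide lodging to guests → Municipal Permit not required.
(d) floor area 8,900 square feet < 15,200 square feet; offers tattoo or body-art services → Compliance Permit not required.
(e) does not host events open to the public → Regulatory Authorization not required.
(f) offers valet parking; seating 60 < 96; floor area 8,900 square feet ≤ 13,100 square feet → Annual Certificate required.
(g) processes customer payments for third parties → Money Transmitter Permit required.
(h) does not host events open to the public → Commercial License not required.
(i) seating 60 > 48 → Money Transmitter Permit exemption does not apply.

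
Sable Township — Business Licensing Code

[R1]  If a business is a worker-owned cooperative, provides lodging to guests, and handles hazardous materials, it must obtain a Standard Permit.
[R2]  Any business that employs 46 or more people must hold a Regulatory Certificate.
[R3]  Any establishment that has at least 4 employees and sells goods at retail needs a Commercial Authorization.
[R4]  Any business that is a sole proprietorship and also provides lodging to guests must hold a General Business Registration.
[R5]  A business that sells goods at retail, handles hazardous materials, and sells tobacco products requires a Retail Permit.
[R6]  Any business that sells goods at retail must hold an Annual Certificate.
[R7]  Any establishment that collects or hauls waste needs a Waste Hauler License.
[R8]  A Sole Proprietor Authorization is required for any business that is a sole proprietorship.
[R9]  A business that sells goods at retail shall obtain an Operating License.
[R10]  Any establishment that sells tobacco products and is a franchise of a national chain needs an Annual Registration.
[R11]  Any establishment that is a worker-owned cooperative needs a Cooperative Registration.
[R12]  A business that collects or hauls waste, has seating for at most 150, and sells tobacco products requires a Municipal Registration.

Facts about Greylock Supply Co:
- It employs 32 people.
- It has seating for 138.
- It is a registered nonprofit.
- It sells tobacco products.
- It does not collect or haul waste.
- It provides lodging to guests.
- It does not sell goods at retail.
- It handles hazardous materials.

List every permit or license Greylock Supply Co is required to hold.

[R1] is a registered nonprofit (not: is a worker-owned cooperative); provides lodging to guests; handles hazardous materials → Standard Permit not required.
[R2] employees 32 < 46 → Regulatory Certificate not required.
[R3] employees 32 ≥ 4; does not sell goods at retail → Commercial Authorization not required.
[R4] is a registered nonprofit (not: is a sole proprietorship); provides lodging to guests → General Business Registration not required.
[R5] does not sell goods at retail; handles hazardous materials; sells tobacco products → Retail Permit not required.
[R6] does not sell goods at retail → Annual Certificate not required.
[R7] does not collect or haul waste → Waste Hauler License not required.
[R8] is a registered nonprofit (not: is a sole proprietorship) → Sole Proprietor Authorization not required.
[R9] does not sell goods at retail → Operating License not required.
[R10] sells tobacco products; is a registered nonprofit (not: is a franchise of a national chain) → Annual Registration not required.
[R11] is a registered nonprofit (not: is a worker-owned cooperative) → Cooperative Registration not required.
[R12] does not collect or haul waste; seating 138 ≤ 150; sells tobacco products → Municipal Registration not required.

None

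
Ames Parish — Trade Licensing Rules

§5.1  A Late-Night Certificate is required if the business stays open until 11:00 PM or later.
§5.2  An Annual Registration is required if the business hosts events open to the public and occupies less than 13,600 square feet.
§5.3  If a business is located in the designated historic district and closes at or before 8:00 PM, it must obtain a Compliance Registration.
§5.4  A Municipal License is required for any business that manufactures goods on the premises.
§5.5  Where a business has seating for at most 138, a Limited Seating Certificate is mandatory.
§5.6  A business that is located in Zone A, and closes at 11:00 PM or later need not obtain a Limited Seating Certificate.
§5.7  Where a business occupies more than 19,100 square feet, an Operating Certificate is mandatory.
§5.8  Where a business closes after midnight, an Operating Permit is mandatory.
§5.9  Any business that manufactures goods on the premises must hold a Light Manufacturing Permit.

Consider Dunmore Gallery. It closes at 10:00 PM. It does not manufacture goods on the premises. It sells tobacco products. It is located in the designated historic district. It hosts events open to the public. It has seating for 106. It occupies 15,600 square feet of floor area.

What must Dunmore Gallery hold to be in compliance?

Limited Seating Certificate

§5.1 closes 10:00 PM, at/before 11:00 PM → Late-Night Certificate not required.
§5.2 hosts events open to the public; floor area 15,600 square feet ≥ 13,600 square feet → Annual Registration not required.
§5.3 is located in the designated historic district; closes 10:00 PM, after 8:00 PM → Compliance Registration not required.
§5.4 does not manufacture goods on the premises → Municipal License not required.
§5.5 seating 106 ≤ 138 → Limited Seating Certificate required.
§5.6 is located in the designated historic district (not: is located in Zone A); closes 10:00 PM, at/before 11:00 PM → Limited Seating Certificate exemption does not apply.
§5.7 floor area 15,600 square feet ≤ 19,100 square feet → Operating Certificate not required.
§5.8 closes 10:00 PM, at/before midnight → Operating Permit not required.
§5.9 does not manufacture goods on the premises → Light Manufacturing Permit not required.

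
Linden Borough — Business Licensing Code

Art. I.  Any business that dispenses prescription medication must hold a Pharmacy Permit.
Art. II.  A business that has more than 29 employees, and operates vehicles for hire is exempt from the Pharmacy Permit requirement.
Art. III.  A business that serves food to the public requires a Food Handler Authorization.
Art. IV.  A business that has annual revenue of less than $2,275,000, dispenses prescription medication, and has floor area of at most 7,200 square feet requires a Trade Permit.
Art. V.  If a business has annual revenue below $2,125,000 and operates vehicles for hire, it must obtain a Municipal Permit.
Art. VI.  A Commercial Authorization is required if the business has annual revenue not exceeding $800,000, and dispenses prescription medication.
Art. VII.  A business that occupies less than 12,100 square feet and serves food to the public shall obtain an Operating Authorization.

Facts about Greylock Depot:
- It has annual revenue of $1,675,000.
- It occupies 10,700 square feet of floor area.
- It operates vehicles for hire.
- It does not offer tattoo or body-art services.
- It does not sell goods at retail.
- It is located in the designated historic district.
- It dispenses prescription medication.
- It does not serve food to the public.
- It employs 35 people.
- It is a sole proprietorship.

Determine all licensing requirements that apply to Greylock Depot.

Art. I. dispenses prescription medication → Pharmacy Permit required.
Art. II. employees 35 > 29; operates vehicles for hire → exempt from Pharmacy Permit.
Art. III. does not serve food to the public → Food Handler Authorization not required.
Art. IV. revenue $1,675,000 < $2,275,000; dispenses prescription medication; floor area 10,700 square feet > 7,200 square feet → Trade Permit not required.
Art. V. revenue $1,675,000 < $2,125,000; operates vehicles for hire → Municipal Permit required.
Art. VI. revenue $1,675,000 > $800,000; dispenses prescription medication → Commercial Authorization not required.
Art. VII. floor area 10,700 square feet < 12,100 square feet; does not serve food to the public → Operating Authorization not required.

Municipal Permit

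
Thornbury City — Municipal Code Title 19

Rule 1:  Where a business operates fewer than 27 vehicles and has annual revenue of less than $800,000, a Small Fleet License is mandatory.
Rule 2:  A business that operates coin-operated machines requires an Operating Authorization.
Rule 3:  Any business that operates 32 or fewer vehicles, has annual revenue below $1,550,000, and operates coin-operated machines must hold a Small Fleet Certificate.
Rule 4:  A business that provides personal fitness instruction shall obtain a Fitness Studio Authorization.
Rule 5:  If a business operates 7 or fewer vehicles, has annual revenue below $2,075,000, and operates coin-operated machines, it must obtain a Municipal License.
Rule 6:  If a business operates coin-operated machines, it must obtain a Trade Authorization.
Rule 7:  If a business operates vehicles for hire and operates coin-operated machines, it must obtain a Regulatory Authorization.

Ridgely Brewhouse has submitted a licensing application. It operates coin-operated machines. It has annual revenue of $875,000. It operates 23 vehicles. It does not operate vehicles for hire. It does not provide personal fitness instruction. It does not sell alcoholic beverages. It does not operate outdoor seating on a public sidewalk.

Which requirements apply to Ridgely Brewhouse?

Rule 1: vehicles 23 < 27; revenue $875,000 ≥ $800,000 → Small Fleet License not required.
Rule 2: operates coin-operated machines → Operating Authorization required.
Rule 3: vehicles 23 ≤ 32; revenue $875,000 < $1,550,000; operates coin-operated machines → Small Fleet Certificate required.
Rule 4: does not provide personal fitness instruction → Fitness Studio Authorization not required.
Rule 5: vehicles 23 > 7; revenue $875,000 < $2,075,000; operates coin-operated machines → Municipal License not required.
Rule 6: operates coin-operated machines → Trade Authorization required.
Rule 7: does not operate vehicles for hire; operates coin-operated machines → Regulatory Authorization not required.

Operating Authorization, Small Fleet Certificate, Trade Authorization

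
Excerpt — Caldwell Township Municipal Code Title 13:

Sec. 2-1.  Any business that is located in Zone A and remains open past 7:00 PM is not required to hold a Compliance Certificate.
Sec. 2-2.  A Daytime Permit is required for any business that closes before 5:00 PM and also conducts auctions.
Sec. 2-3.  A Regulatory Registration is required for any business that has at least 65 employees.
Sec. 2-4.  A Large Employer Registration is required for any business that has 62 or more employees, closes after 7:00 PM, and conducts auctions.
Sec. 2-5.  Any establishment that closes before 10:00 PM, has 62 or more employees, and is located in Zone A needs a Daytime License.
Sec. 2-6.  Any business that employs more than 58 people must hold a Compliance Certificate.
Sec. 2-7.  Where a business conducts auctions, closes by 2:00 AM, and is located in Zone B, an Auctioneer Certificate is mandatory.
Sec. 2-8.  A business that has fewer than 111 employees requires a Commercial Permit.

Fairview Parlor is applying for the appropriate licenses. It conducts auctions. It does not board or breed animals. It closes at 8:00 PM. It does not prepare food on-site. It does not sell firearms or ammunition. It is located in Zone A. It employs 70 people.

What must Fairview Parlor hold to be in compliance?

Sec. 2-1. is located in Zone A; closes 8:00 PM, after 7:00 PM → exempt from Compliance Certificate.
Sec. 2-2. closes 8:00 PM, after 5:00 PM; conducts auctions → Daytime Permit not required.
Sec. 2-3. employees 70 ≥ 65 → Regulatory Registration required.
Sec. 2-4. employees 70 ≥ 62; closes 8:00 PM, after 7:00 PM; conducts auctions → Large Employer Registration required.
Sec. 2-5. closes 8:00 PM, at/before 10:00 PM; employees 70 ≥ 62; is located in Zone A → Daytime License required.
Sec. 2-6. employees 70 > 58 → Compliance Certificate required.
Sec. 2-7. conducts auctions; closes 8:00 PM, at/before 2:00 AM; is located in Zone A (not: is located in Zone B) → Auctioneer Certificate not required.
Sec. 2-8. employees 70 < 111 → Commercial Permit required.

Commercial Permit, Daytime License, Large Employer Registration, Regulatory Registration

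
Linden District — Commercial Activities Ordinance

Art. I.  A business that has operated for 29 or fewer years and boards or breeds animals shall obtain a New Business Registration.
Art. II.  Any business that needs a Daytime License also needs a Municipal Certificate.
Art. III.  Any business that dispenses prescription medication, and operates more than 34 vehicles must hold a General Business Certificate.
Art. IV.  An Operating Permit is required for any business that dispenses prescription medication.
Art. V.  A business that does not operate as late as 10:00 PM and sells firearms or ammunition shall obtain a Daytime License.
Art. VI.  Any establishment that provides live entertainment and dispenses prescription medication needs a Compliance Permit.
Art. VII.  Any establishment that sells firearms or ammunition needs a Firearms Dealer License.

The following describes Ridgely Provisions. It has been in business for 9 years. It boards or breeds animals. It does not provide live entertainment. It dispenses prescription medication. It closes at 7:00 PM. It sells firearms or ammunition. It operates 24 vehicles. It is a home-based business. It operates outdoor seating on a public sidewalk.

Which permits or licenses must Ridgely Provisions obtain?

Daytime License, Firearms Dealer License, Municipal Certificate, New Business Registration, Operating Permit

Art. I. years in business 9 ≤ 29; boards or breeds animals → New Business Registration required.
Art. II. Daytime License is required → Municipal Certificate also required.
Art. III. dispenses prescription medication; vehicles 24 ≤ 34 → General Business Certificate not required.
Art. IV. dispenses prescription medication → Operating Permit required.
Art. V. closes 7:00 PM, at/before 10:00 PM; sells firearms or ammunition → Daytime License required.
Art. VI. does not provide live entertainment; dispenses prescription medication → Compliance Permit not required.
Art. VII. sells firearms or ammunition → Firearms Dealer License required.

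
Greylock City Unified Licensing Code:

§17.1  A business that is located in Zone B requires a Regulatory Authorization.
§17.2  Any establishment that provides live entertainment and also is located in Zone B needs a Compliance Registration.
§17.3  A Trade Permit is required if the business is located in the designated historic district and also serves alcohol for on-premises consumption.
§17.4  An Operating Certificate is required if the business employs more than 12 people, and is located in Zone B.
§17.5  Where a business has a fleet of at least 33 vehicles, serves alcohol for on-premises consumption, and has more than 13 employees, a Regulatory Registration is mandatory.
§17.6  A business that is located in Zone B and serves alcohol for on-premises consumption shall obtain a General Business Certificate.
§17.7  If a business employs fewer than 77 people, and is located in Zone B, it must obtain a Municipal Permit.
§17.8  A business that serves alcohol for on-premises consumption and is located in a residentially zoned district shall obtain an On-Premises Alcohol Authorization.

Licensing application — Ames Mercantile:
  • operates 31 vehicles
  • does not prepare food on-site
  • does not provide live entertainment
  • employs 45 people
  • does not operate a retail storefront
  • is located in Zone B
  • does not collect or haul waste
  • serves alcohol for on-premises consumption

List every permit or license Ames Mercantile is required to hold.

General Business Certificate, Municipal Permit, Operating Certificate, Regulatory Authorization

§17.1 is located in Zone B → Regulatory Authorization required.
§17.2 does not provide live entertainment; is located in Zone B → Compliance Registration not required.
§17.3 is located in Zone B (not: is located in the designated historic district); serves alcohol for on-premises consumption → Trade Permit not required.
§17.4 employees 45 > 12; is located in Zone B → Operating Certificate required.
§17.5 vehicles 31 < 33; serves alcohol for on-premises consumption; employees 45 > 13 → Regulatory Registration not required.
§17.6 is located in Zone B; serves alcohol for on-premises consumption → General Business Certificate required.
§17.7 employees 45 < 77; is located in Zone B → Municipal Permit required.
§17.8 serves alcohol for on-premises consumption; is located in Zone B (not: is located in a residentially zoned district) → On-Premises Alcohol Authorization not required.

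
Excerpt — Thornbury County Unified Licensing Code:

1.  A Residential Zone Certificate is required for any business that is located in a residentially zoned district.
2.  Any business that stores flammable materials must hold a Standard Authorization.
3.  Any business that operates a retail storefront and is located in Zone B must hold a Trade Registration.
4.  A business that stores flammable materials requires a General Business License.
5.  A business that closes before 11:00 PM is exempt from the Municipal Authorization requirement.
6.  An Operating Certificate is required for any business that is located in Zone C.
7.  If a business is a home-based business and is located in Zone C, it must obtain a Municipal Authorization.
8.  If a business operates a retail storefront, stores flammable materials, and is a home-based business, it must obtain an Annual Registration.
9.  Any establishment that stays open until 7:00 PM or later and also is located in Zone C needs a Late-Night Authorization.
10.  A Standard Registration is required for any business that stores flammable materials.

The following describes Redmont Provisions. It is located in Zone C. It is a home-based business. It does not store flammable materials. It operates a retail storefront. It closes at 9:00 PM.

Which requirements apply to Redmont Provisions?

Late-Night Authorization, Operating Certificate

1. is located in Zone C (not: is located in a residentially zoned district) → Residential Zone Certificate not required.
2. does not store flammable materials → Standard Authorization not required.
3. operates a retail storefront; is located in Zone C (not: is located in Zone B) → Trade Registration not required.
4. does not store flammable materials → General Business License not required.
5. closes 9:00 PM, at/before 11:00 PM → exempt from Municipal Authorization.
6. is located in Zone C → Operating Certificate required.
7. is a home-based business; is located in Zone C → Municipal Authorization required.
8. operates a retail storefront; does not store flammable materials; is a home-based business → Annual Registration not required.
9. closes 9:00 PM, after 7:00 PM; is located in Zone C → Late-Night Authorization required.
10. does not store flammable materials → Standard Registration not required.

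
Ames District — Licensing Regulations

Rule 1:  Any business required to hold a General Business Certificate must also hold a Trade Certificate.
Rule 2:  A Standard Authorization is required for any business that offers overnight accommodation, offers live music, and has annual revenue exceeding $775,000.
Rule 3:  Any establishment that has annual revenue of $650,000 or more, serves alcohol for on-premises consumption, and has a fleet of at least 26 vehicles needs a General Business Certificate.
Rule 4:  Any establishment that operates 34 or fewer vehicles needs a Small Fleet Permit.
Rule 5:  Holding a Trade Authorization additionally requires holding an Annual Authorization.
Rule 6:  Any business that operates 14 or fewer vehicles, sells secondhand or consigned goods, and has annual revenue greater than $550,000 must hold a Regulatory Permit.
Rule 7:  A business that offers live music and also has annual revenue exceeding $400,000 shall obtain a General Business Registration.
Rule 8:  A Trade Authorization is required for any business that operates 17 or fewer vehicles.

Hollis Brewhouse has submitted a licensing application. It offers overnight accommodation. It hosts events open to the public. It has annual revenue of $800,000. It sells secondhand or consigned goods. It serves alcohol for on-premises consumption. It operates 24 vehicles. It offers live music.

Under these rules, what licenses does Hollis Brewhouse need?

Rule 1: General Business Certificate is not required → no effect.
Rule 2: offers overnight accommodation; offers live music; revenue $800,000 > $775,000 → Standard Authorization required.
Rule 3: revenue $800,000 ≥ $650,000; serves alcohol for on-premises consumption; vehicles 24 < 26 → General Business Certificate not required.
Rule 4: vehicles 24 ≤ 34 → Small Fleet Permit required.
Rule 5: Trade Authorization is not required → no effect.
Rule 6: vehicles 24 > 14; sells secondhand or consigned goods; revenue $800,000 > $550,000 → Regulatory Permit not required.
Rule 7: offers live music; revenue $800,000 > $400,000 → General Business Registration required.
Rule 8: vehicles 24 > 17 → Trade Authorization not required.

General Business Registration, Small Fleet Permit, Standard Authorization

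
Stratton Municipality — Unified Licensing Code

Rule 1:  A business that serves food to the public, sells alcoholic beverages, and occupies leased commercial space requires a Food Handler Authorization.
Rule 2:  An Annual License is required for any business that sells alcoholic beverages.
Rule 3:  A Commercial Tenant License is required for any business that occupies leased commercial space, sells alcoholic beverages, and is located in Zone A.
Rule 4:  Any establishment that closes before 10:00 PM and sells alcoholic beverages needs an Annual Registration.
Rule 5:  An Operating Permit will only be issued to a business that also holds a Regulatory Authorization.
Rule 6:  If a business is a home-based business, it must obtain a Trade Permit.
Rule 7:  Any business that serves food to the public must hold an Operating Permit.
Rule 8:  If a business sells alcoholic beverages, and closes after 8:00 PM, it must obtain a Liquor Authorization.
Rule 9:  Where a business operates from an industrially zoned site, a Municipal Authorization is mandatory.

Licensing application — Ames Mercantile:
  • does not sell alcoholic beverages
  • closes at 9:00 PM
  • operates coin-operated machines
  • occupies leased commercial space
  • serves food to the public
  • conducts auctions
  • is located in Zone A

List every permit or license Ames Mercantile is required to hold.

Rule 1: serves food to the public; does not sell alcoholic beverages; occupies leased commercial space → Food Handler Authorization not required.
Rule 2: does not sell alcoholic beverages → Annual License not required.
Rule 3: occupies leased commercial space; does not sell alcoholic beverages; is located in Zone A → Commercial Tenant License not required.
Rule 4: closes 9:00 PM, at/before 10:00 PM; does not sell alcoholic beverages → Annual Registration not required.
Rule 5: Operating Permit is required → Regulatory Authorization also required.
Rule 6: occupies leased commercial space (not: is a home-based business) → Trade Permit not required.
Rule 7: serves food to the public → Operating Permit required.
Rule 8: does not sell alcoholic beverages; closes 9:00 PM, after 8:00 PM → Liquor Authorization not required.
Rule 9: occupies leased commercial space (not: operates from an industrially zoned site) → Municipal Authorization not required.

Operating Permit, Regulatory Authorization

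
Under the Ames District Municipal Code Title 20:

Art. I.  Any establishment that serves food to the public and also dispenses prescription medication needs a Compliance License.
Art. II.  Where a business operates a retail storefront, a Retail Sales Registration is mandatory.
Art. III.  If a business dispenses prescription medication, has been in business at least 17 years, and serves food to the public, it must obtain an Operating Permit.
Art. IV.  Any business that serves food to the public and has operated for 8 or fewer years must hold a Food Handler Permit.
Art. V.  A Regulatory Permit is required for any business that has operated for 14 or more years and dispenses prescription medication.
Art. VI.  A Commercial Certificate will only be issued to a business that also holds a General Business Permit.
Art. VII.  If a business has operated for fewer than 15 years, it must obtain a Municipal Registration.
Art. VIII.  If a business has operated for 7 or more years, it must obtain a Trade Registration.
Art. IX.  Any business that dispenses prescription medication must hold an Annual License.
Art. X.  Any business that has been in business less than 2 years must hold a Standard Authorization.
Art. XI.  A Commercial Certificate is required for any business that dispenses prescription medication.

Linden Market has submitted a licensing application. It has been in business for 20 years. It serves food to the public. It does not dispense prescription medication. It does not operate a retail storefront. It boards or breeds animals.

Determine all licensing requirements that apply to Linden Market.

Trade Registration

Art. I. serves food to the public; does not dispense prescription medication → Compliance License not required.
Art. II. does not operate a retail storefront → Retail Sales Registration not required.
Art. III. does not dispense prescription medication; years in business 20 ≥ 17; serves food to the public → Operating Permit not required.
Art. IV. serves food to the public; years in business 20 > 8 → Food Handler Permit not required.
Art. V. years in business 20 ≥ 14; does not dispense prescription medication → Regulatory Permit not required.
Art. VI. Commercial Certificate is not required → no effect.
Art. VII. years in business 20 ≥ 15 → Municipal Registration not required.
Art. VIII. years in business 20 ≥ 7 → Trade Registration required.
Art. IX. does not dispense prescription medication → Annual License not required.
Art. X. years in business 20 ≥ 2 → Standard Authorization not required.
Art. XI. does not dispense prescription medication → Commercial Certificate not required.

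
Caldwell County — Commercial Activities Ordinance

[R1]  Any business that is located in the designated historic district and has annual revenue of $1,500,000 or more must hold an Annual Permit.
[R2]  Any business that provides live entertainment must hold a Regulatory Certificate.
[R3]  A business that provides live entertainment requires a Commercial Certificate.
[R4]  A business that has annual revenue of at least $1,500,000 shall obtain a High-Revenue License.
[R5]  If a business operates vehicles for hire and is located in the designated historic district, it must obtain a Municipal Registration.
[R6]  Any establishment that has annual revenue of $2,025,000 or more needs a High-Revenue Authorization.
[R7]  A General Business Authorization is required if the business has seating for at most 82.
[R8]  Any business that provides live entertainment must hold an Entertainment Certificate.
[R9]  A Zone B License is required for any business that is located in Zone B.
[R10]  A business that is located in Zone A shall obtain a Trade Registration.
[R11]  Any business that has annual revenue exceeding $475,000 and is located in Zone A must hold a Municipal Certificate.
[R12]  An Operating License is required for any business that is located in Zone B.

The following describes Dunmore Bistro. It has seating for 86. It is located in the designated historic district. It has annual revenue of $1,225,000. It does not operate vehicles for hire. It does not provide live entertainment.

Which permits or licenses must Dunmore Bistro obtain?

[R1] is located in the designated historic district; revenue $1,225,000 < $1,500,000 → Annual Permit not required.
[R2] does not provide live entertainment → Regulatory Certificate not required.
[R3] does not provide live entertainment → Commercial Certificate not required.
[R4] revenue $1,225,000 < $1,500,000 → High-Revenue License not required.
[R5] does not operate vehicles for hire; is located in the designated historic district → Municipal Registration not required.
[R6] revenue $1,225,000 < $2,025,000 → High-Revenue Authorization not required.
[R7] seating 86 > 82 → General Business Authorization not required.
[R8] does not provide live entertainment → Entertainment Certificate not required.
[R9] is located in the designated historic district (not: is located in Zone B) → Zone B License not required.
[R10] is located in the designated historic district (not: is located in Zone A) → Trade Registration not required.
[R11] revenue $1,225,000 > $475,000; is located in the designated historic district (not: is located in Zone A) → Municipal Certificate not required.
[R12] is located in the designated historic district (not: is located in Zone B) → Operating License not required.

None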